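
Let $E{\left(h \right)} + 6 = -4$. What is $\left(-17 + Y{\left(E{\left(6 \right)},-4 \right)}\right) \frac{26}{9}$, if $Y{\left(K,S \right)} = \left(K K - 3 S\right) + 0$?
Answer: $\frac{2470}{9} \approx 274.44$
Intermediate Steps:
$E{\left(h \right)} = -10$ ($E{\left(h \right)} = -6 - 4 = -10$)
$Y{\left(K,S \right)} = K^{2} - 3 S$ ($Y{\left(K,S \right)} = \left(K^{2} - 3 S\right) + 0 = K^{2} - 3 S$)
$\left(-17 + Y{\left(E{\left(6 \right)},-4 \right)}\right) \frac{26}{9} = \left(-17 + \left(\left(-10\right)^{2} - -12\right)\right) \frac{26}{9} = \left(-17 + \left(100 + 12\right)\right) 26 \cdot \frac{1}{9} = \left(-17 + 112\right) \frac{26}{9} = 95 \cdot \frac{26}{9} = \frac{2470}{9}$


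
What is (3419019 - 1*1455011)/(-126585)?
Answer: -1964008/126585 ≈ -15.515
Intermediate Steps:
(3419019 - 1*1455011)/(-126585) = (3419019 - 1455011)*(-1/126585) = 1964008*(-1/126585) = -1964008/126585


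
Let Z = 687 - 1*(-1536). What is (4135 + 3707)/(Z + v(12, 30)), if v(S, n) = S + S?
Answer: 2614/749 ≈ 3.4900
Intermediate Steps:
v(S, n) = 2*S
Z = 2223 (Z = 687 + 1536 = 2223)
(4135 + 3707)/(Z + v(12, 30)) = (4135 + 3707)/(2223 + 2*12) = 7842/(2223 + 24) = 7842/2247 = 7842*(1/2247) = 2614/749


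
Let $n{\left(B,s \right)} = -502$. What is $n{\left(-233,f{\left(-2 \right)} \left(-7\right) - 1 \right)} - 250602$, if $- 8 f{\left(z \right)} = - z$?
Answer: $-251104$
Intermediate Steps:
$f{\left(z \right)} = \frac{z}{8}$ ($f{\left(z \right)} = - \frac{\left(-1\right) z}{8} = \frac{z}{8}$)
$n{\left(-233,f{\left(-2 \right)} \left(-7\right) - 1 \right)} - 250602 = -502 - 250602 = -251104$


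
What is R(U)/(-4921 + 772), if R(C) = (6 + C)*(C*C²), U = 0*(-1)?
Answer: 0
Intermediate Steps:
U = 0
R(C) = C³*(6 + C) (R(C) = (6 + C)*C³ = C³*(6 + C))
R(U)/(-4921 + 772) = (0³*(6 + 0))/(-4921 + 772) = (0*6)/(-4149) = -1/4149*0 = 0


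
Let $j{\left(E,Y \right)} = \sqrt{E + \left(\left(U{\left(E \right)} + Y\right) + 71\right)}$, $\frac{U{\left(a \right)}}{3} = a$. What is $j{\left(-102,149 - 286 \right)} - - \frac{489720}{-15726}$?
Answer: $- \frac{81620}{2621} + i \sqrt{474} \approx -31.141 + 21.772 i$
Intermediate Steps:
$U{\left(a \right)} = 3 a$
$j{\left(E,Y \right)} = \sqrt{71 + Y + 4 E}$ ($j{\left(E,Y \right)} = \sqrt{E + \left(\left(3 E + Y\right) + 71\right)} = \sqrt{E + \left(\left(Y + 3 E\right) + 71\right)} = \sqrt{E + \left(71 + Y + 3 E\right)} = \sqrt{71 + Y + 4 E}$)
$j{\left(-102,149 - 286 \right)} - - \frac{489720}{-15726} = \sqrt{71 + \left(149 - 286\right) + 4 \left(-102\right)} - - \frac{489720}{-15726} = \sqrt{71 + \left(149 - 286\right) - 408} - \left(-489720\right) \left(- \frac{1}{15726}\right) = \sqrt{71 - 137 - 408} - \frac{81620}{2621} = \sqrt{-474} - \frac{81620}{2621} = i \sqrt{474} - \frac{81620}{2621} = - \frac{81620}{2621} + i \sqrt{474}$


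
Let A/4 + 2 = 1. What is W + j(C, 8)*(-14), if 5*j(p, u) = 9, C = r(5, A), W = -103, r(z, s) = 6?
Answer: -641/5 ≈ -128.20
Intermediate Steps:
A = -4 (A = -8 + 4*1 = -8 + 4 = -4)
C = 6
j(p, u) = 9/5 (j(p, u) = (⅕)*9 = 9/5)
W + j(C, 8)*(-14) = -103 + (9/5)*(-14) = -103 - 126/5 = -641/5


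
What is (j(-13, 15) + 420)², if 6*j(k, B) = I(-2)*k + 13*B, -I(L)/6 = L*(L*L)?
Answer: 485809/4 ≈ 1.2145e+5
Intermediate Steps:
I(L) = -6*L³ (I(L) = -6*L*L*L = -6*L*L² = -6*L³)
j(k, B) = 8*k + 13*B/6 (j(k, B) = ((-6*(-2)³)*k + 13*B)/6 = ((-6*(-8))*k + 13*B)/6 = (48*k + 13*B)/6 = (13*B + 48*k)/6 = 8*k + 13*B/6)
(j(-13, 15) + 420)² = ((8*(-13) + (13/6)*15) + 420)² = ((-104 + 65/2) + 420)² = (-143/2 + 420)² = (697/2)² = 485809/4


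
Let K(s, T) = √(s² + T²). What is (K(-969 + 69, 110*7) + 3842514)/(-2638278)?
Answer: -213473/146571 - 5*√14029/1319139 ≈ -1.4569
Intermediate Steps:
K(s, T) = √(T² + s²)
(K(-969 + 69, 110*7) + 3842514)/(-2638278) = (√((110*7)² + (-969 + 69)²) + 3842514)/(-2638278) = (√(770² + (-900)²) + 3842514)*(-1/2638278) = (√(592900 + 810000) + 3842514)*(-1/2638278) = (√1402900 + 3842514)*(-1/2638278) = (10*√14029 + 3842514)*(-1/2638278) = (3842514 + 10*√14029)*(-1/2638278) = -213473/146571 - 5*√14029/1319139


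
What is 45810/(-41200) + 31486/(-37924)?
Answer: -75863041/39061720 ≈ -1.9421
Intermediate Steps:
45810/(-41200) + 31486/(-37924) = 45810*(-1/41200) + 31486*(-1/37924) = -4581/4120 - 15743/18962 = -75863041/39061720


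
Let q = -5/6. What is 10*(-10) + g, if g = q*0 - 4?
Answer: -104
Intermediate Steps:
q = -5/6 (q = -5*1/6 = -5/6 ≈ -0.83333)
g = -4 (g = -5/6*0 - 4 = 0 - 4 = -4)
10*(-10) + g = 10*(-10) - 4 = -100 - 4 = -104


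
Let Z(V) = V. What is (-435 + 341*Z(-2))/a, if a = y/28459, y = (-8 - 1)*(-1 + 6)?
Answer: 31788703/45 ≈ 7.0642e+5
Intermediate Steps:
y = -45 (y = -9*5 = -45)
a = -45/28459 ≈ -0.0015812
(-435 + 341*Z(-2))/a = (-435 + 341*(-2))/(-45/28459) = (-435 - 682)*(-28459/45) = -1117*(-28459/45) = 31788703/45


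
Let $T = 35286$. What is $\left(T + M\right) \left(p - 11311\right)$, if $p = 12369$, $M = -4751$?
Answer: $32306030$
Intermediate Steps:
$\left(T + M\right) \left(p - 11311\right) = \left(35286 - 4751\right) \left(12369 - 11311\right) = 30535 \cdot 1058 = 32306030$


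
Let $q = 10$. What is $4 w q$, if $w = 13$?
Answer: $520$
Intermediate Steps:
$4 w q = 4 \cdot 13 \cdot 10 = 52 \cdot 10 = 520$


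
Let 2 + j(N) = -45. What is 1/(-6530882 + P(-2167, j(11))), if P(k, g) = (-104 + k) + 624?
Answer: -1/6532529 ≈ -1.5308e-7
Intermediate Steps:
j(N) = -47 (j(N) = -2 - 45 = -47)
P(k, g) = 520 + k
1/(-6530882 + P(-2167, j(11))) = 1/(-6530882 + (520 - 2167)) = 1/(-6530882 - 1647) = 1/(-6532529) = -1/6532529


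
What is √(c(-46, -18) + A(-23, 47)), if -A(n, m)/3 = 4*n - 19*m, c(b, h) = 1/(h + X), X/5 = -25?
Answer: 2*√15106663/143 ≈ 54.360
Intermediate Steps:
X = -125 (X = 5*(-25) = -125)
c(b, h) = 1/(-125 + h) (c(b, h) = 1/(h - 125) = 1/(-125 + h))
A(n, m) = -12*n + 57*m (A(n, m) = -3*(4*n - 19*m) = -3*(-19*m + 4*n) = -12*n + 57*m)
√(c(-46, -18) + A(-23, 47)) = √(1/(-125 - 18) + (-12*(-23) + 57*47)) = √(1/(-143) + (276 + 2679)) = √(-1/143 + 2955) = √(422564/143) = 2*√15106663/143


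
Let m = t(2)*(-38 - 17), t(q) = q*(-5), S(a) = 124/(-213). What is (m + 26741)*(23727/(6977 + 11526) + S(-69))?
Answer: 25102980463/1313713 ≈ 19108.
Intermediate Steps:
S(a) = -124/213 (S(a) = 124*(-1/213) = -124/213)
t(q) = -5*q
m = 550 (m = (-5*2)*(-38 - 17) = -10*(-55) = 550)
(m + 26741)*(23727/(6977 + 11526) + S(-69)) = (550 + 26741)*(23727/(6977 + 11526) - 124/213) = 27291*(23727/18503 - 124/213) = 27291*(2759479/3941139) = 25102980463/1313713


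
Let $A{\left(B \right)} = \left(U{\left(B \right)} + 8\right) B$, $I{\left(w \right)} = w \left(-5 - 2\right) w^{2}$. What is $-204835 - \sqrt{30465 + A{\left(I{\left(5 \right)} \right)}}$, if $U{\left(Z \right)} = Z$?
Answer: $-204835 - \sqrt{789090} \approx -2.0572 \cdot 10^{5}$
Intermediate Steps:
$I{\left(w \right)} = - 7 w^{3}$ ($I{\left(w \right)} = w \left(-7\right) w^{2} = - 7 w w^{2} = - 7 w^{3}$)
$A{\left(B \right)} = B \left(8 + B\right)$ ($A{\left(B \right)} = \left(B + 8\right) B = \left(8 + B\right) B = B \left(8 + B\right)$)
$-204835 - \sqrt{30465 + A{\left(I{\left(5 \right)} \right)}} = -204835 - \sqrt{30465 + - 7 \cdot 5^{3} \left(8 - 7 \cdot 5^{3}\right)} = -204835 - \sqrt{30465 + \left(-7\right) 125 \left(8 - 875\right)} = -204835 - \sqrt{30465 - 875 \left(8 - 875\right)} = -204835 - \sqrt{30465 - -758625} = -204835 - \sqrt{30465 + 758625} = -204835 - \sqrt{789090}$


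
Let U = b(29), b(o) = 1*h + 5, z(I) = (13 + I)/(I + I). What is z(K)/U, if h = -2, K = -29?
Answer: 8/87 ≈ 0.091954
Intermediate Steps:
z(I) = (13 + I)/(2*I) (z(I) = (13 + I)/((2*I)) = (13 + I)*(1/(2*I)) = (13 + I)/(2*I))
b(o) = 3 (b(o) = 1*(-2) + 5 = -2 + 5 = 3)
U = 3
z(K)/U = ((½)*(13 - 29)/(-29))/3 = ((½)*(-1/29)*(-16))*(⅓) = (8/29)*(⅓) = 8/87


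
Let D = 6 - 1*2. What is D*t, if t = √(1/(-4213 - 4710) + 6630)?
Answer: 4*√527880120347/8923 ≈ 325.70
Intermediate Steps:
D = 4 (D = 6 - 2 = 4)
t = √527880120347/8923 (t = √(1/(-8923) + 6630) = √(-1/8923 + 6630) = √(59159489/8923) = √527880120347/8923 ≈ 81.425)
D*t = 4*(√527880120347/8923) = 4*√527880120347/8923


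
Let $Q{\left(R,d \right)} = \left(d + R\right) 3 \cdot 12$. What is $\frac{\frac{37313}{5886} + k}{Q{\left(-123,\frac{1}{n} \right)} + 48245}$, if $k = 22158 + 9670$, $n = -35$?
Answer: $\frac{6558192235}{9026528274} \approx 0.72655$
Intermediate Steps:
$k = 31828$
$Q{\left(R,d \right)} = 36 R + 36 d$ ($Q{\left(R,d \right)} = \left(R + d\right) 3 \cdot 12 = \left(3 R + 3 d\right) 12 = 36 R + 36 d$)
$\frac{\frac{37313}{5886} + k}{Q{\left(-123,\frac{1}{n} \right)} + 48245} = \frac{\frac{37313}{5886} + 31828}{\left(36 \left(-123\right) + \frac{36}{-35}\right) + 48245} = \frac{37313 \cdot \frac{1}{5886} + 31828}{\left(-4428 + 36 \left(- \frac{1}{35}\right)\right) + 48245} = \frac{\frac{37313}{5886} + 31828}{\left(-4428 - \frac{36}{35}\right) + 48245} = \frac{187376921}{5886 \left(- \frac{155016}{35} + 48245\right)} = \frac{187376921}{5886 \cdot \frac{1533559}{35}} = \frac{187376921}{5886} \cdot \frac{35}{1533559} = \frac{6558192235}{9026528274}$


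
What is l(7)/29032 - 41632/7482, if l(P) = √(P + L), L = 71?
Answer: -20816/3741 + √78/29032 ≈ -5.5640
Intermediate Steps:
l(P) = √(71 + P) (l(P) = √(P + 71) = √(71 + P))
l(7)/29032 - 41632/7482 = √(71 + 7)/29032 - 41632/7482 = √78*(1/29032) - 41632*1/7482 = √78/29032 - 20816/3741 = -20816/3741 + √78/29032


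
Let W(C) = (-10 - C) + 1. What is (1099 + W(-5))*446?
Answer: 488370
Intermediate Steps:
W(C) = -9 - C
(1099 + W(-5))*446 = (1099 + (-9 - 1*(-5)))*446 = (1099 + (-9 + 5))*446 = (1099 - 4)*446 = 1095*446 = 488370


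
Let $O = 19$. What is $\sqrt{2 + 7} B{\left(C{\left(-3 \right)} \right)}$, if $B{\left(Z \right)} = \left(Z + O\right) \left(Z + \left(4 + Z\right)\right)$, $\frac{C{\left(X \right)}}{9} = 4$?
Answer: $12540$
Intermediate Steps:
$C{\left(X \right)} = 36$ ($C{\left(X \right)} = 9 \cdot 4 = 36$)
$B{\left(Z \right)} = \left(4 + 2 Z\right) \left(19 + Z\right)$ ($B{\left(Z \right)} = \left(Z + 19\right) \left(Z + \left(4 + Z\right)\right) = \left(19 + Z\right) \left(4 + 2 Z\right) = \left(4 + 2 Z\right) \left(19 + Z\right)$)
$\sqrt{2 + 7} B{\left(C{\left(-3 \right)} \right)} = \sqrt{2 + 7} \left(76 + 2 \cdot 36^{2} + 42 \cdot 36\right) = \sqrt{9} \left(76 + 2 \cdot 1296 + 1512\right) = 3 \left(76 + 2592 + 1512\right) = 3 \cdot 4180 = 12540$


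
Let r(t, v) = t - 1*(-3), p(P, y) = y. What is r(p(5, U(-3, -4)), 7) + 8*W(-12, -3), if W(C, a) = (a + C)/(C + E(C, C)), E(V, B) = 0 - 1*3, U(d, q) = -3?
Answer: 8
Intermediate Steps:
E(V, B) = -3 (E(V, B) = 0 - 3 = -3)
W(C, a) = (C + a)/(-3 + C) (W(C, a) = (a + C)/(C - 3) = (C + a)/(-3 + C))
r(t, v) = 3 + t (r(t, v) = t + 3 = 3 + t)
r(p(5, U(-3, -4)), 7) + 8*W(-12, -3) = (3 - 3) + 8*((-12 - 3)/(-3 - 12)) = 0 + 8*(-15/(-15)) = 0 + 8*(-1/15*(-15)) = 0 + 8*1 = 0 + 8 = 8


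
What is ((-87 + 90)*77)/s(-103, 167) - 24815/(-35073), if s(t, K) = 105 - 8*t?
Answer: 31154998/32582817 ≈ 0.95618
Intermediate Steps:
s(t, K) = 105 - 8*t
((-87 + 90)*77)/s(-103, 167) - 24815/(-35073) = ((-87 + 90)*77)/(105 - 8*(-103)) - 24815/(-35073) = (3*77)/(105 + 824) - 24815*(-1/35073) = 231/929 + 24815/35073 = 31154998/32582817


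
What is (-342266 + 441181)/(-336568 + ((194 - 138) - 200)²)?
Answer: -98915/315832 ≈ -0.31319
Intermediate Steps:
(-342266 + 441181)/(-336568 + ((194 - 138) - 200)²) = 98915/(-336568 + (56 - 200)²) = 98915/(-336568 + (-144)²) = 98915/(-336568 + 20736) = 98915/(-315832) = 98915*(-1/315832) = -98915/315832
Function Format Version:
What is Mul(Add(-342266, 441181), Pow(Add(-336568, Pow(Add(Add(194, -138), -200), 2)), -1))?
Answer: Rational(-98915, 315832) ≈ -0.31319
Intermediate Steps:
Mul(Add(-342266, 441181), Pow(Add(-336568, Pow(Add(Add(194, -138), -200), 2)), -1)) = Mul(98915, Pow(Add(-336568, Pow(Add(56, -200), 2)), -1)) = Mul(98915, Pow(Add(-336568, Pow(-144, 2)), -1)) = Mul(98915, Pow(Add(-336568, 20736), -1)) = Mul(98915, Pow(-315832, -1)) = Mul(98915, Rational(-1, 315832)) = Rational(-98915, 315832)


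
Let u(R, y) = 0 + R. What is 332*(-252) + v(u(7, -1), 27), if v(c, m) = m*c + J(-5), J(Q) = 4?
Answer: -83471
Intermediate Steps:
u(R, y) = R
v(c, m) = 4 + c*m (v(c, m) = m*c + 4 = c*m + 4 = 4 + c*m)
332*(-252) + v(u(7, -1), 27) = 332*(-252) + (4 + 7*27) = -83664 + (4 + 189) = -83664 + 193 = -83471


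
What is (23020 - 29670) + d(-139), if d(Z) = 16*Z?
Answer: -8874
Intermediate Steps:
(23020 - 29670) + d(-139) = (23020 - 29670) + 16*(-139) = -6650 - 2224 = -8874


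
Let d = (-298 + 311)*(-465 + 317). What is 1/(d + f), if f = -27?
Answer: -1/1951 ≈ -0.00051256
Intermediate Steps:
d = -1924 (d = 13*(-148) = -1924)
1/(d + f) = 1/(-1924 - 27) = 1/(-1951) = -1/1951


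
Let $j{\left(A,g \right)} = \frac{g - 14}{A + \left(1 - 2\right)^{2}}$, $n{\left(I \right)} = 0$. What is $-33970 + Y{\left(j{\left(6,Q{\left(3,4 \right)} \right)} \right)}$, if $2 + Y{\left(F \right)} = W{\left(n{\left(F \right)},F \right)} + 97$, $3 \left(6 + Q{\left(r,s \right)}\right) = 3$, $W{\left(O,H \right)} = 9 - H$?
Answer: $- \frac{237043}{7} \approx -33863.0$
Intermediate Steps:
$Q{\left(r,s \right)} = -5$ ($Q{\left(r,s \right)} = -6 + \frac{1}{3} \cdot 3 = -6 + 1 = -5$)
$j{\left(A,g \right)} = \frac{-14 + g}{1 + A}$ ($j{\left(A,g \right)} = \frac{-14 + g}{A + \left(-1\right)^{2}} = \frac{-14 + g}{A + 1} = \frac{-14 + g}{1 + A}$)
$Y{\left(F \right)} = 104 - F$ ($Y{\left(F \right)} = -2 + \left(\left(9 - F\right) + 97\right) = -2 - \left(-106 + F\right) = 104 - F$)
$-33970 + Y{\left(j{\left(6,Q{\left(3,4 \right)} \right)} \right)} = -33970 + \left(104 - \frac{-14 - 5}{1 + 6}\right) = -33970 + \left(104 - \frac{1}{7} \left(-19\right)\right) = -33970 + \left(104 - - \frac{19}{7}\right) = -33970 + \left(104 + \frac{19}{7}\right) = -33970 + \frac{747}{7} = - \frac{237043}{7}$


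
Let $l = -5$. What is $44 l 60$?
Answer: $-13200$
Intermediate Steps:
$44 l 60 = 44 \left(\left(-5\right) 60\right) = 44 \left(-300\right) = -13200$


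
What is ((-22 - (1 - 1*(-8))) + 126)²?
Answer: 9025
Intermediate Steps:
((-22 - (1 - 1*(-8))) + 126)² = ((-22 - (1 + 8)) + 126)² = ((-22 - 1*9) + 126)² = ((-22 - 9) + 126)² = (-31 + 126)² = 95² = 9025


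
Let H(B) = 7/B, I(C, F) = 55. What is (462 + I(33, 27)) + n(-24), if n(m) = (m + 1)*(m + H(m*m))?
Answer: 615583/576 ≈ 1068.7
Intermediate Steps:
n(m) = (1 + m)*(m + 7/m**2) (n(m) = (m + 1)*(m + 7/((m*m))) = (1 + m)*(m + 7/(m**2)) = (1 + m)*(m + 7/m**2))
(462 + I(33, 27)) + n(-24) = (462 + 55) + (-24 + (-24)**2 + 7/(-24) + 7/(-24)**2) = 517 + (-24 + 576 + 7*(-1/24) + 7*(1/576)) = 517 + (-24 + 576 - 7/24 + 7/576) = 517 + 317791/576 = 615583/576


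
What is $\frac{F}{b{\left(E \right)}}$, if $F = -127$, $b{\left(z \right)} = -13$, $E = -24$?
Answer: $\frac{127}{13} \approx 9.7692$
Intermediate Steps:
$\frac{F}{b{\left(E \right)}} = - \frac{127}{-13} = \left(-127\right) \left(- \frac{1}{13}\right) = \frac{127}{13}$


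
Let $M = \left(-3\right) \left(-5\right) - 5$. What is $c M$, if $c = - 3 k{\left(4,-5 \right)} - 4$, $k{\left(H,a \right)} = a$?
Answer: $110$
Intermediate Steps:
$c = 11$ ($c = \left(-3\right) \left(-5\right) - 4 = 15 - 4 = 11$)
$M = 10$ ($M = 15 - 5 = 10$)
$c M = 11 \cdot 10 = 110$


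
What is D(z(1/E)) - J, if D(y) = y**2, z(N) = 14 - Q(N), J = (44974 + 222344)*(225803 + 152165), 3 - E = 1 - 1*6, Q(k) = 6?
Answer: -101037649760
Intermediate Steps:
E = 8 (E = 3 - (1 - 1*6) = 3 - (1 - 6) = 3 - 1*(-5) = 3 + 5 = 8)
J = 101037649824 (J = 267318*377968 = 101037649824)
z(N) = 8 (z(N) = 14 - 1*6 = 14 - 6 = 8)
D(z(1/E)) - J = 8**2 - 1*101037649824 = 64 - 101037649824 = -101037649760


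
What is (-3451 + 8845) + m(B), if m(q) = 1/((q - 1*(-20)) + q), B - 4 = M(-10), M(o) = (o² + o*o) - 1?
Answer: 2297845/426 ≈ 5394.0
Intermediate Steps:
M(o) = -1 + 2*o² (M(o) = (o² + o²) - 1 = 2*o² - 1 = -1 + 2*o²)
B = 203 (B = 4 + (-1 + 2*(-10)²) = 4 + (-1 + 2*100) = 4 + (-1 + 200) = 4 + 199 = 203)
m(q) = 1/(20 + 2*q) (m(q) = 1/((q + 20) + q) = 1/((20 + q) + q) = 1/(20 + 2*q))
(-3451 + 8845) + m(B) = (-3451 + 8845) + 1/(2*(10 + 203)) = 5394 + (½)/213 = 5394 + (½)*(1/213) = 5394 + 1/426 = 2297845/426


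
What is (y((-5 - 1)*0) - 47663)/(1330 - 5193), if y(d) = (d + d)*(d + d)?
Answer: 47663/3863 ≈ 12.338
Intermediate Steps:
y(d) = 4*d² (y(d) = (2*d)*(2*d) = 4*d²)
(y((-5 - 1)*0) - 47663)/(1330 - 5193) = (4*((-5 - 1)*0)² - 47663)/(1330 - 5193) = (4*(-6*0)² - 47663)/(-3863) = (4*0² - 47663)*(-1/3863) = (4*0 - 47663)*(-1/3863) = (0 - 47663)*(-1/3863) = -47663*(-1/3863) = 47663/3863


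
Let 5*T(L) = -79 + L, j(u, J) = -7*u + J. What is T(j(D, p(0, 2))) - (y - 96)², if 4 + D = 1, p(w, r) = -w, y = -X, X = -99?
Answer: -103/5 ≈ -20.600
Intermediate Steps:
y = 99 (y = -1*(-99) = 99)
D = -3 (D = -4 + 1 = -3)
j(u, J) = J - 7*u
T(L) = -79/5 + L/5 (T(L) = (-79 + L)/5 = -79/5 + L/5)
T(j(D, p(0, 2))) - (y - 96)² = (-79/5 + (-1*0 - 7*(-3))/5) - (99 - 96)² = (-79/5 + (0 + 21)/5) - 1*3² = (-79/5 + (⅕)*21) - 1*9 = (-79/5 + 21/5) - 9 = -58/5 - 9 = -103/5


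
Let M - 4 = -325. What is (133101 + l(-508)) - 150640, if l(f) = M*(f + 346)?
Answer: 34463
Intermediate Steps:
M = -321 (M = 4 - 325 = -321)
l(f) = -111066 - 321*f (l(f) = -321*(f + 346) = -321*(346 + f) = -111066 - 321*f)
(133101 + l(-508)) - 150640 = (133101 + (-111066 - 321*(-508))) - 150640 = (133101 + (-111066 + 163068)) - 150640 = (133101 + 52002) - 150640 = 185103 - 150640 = 34463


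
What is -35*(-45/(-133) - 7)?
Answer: 4430/19 ≈ 233.16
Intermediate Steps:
-35*(-45/(-133) - 7) = -35*(-45*(-1/133) - 7) = -35*(45/133 - 7) = -35*(-886/133) = 4430/19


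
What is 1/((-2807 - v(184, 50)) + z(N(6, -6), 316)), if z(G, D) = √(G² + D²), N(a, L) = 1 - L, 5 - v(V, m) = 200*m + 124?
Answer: 7312/53365439 - √99905/53365439 ≈ 0.00013109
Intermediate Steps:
v(V, m) = -119 - 200*m (v(V, m) = 5 - (200*m + 124) = 5 - (124 + 200*m) = 5 + (-124 - 200*m) = -119 - 200*m)
z(G, D) = √(D² + G²)
1/((-2807 - v(184, 50)) + z(N(6, -6), 316)) = 1/((-2807 - (-119 - 200*50)) + √(316² + (1 - 1*(-6))²)) = 1/((-2807 - (-119 - 10000)) + √(99856 + (1 + 6)²)) = 1/((-2807 - 1*(-10119)) + √(99856 + 7²)) = 1/((-2807 + 10119) + √(99856 + 49)) = 1/(7312 + √99905)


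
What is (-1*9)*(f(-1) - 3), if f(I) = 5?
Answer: -18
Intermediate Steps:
(-1*9)*(f(-1) - 3) = (-1*9)*(5 - 3) = -9*2 = -18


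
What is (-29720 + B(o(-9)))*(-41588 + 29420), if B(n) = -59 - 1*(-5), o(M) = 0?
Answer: 362290032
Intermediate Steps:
B(n) = -54 (B(n) = -59 + 5 = -54)
(-29720 + B(o(-9)))*(-41588 + 29420) = (-29720 - 54)*(-41588 + 29420) = -29774*(-12168) = 362290032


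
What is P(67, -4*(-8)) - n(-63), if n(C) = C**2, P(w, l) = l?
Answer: -3937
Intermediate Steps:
P(67, -4*(-8)) - n(-63) = -4*(-8) - 1*(-63)**2 = 32 - 1*3969 = 32 - 3969 = -3937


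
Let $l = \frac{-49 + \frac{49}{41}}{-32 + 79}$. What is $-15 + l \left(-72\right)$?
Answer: $\frac{112215}{1927} \approx 58.233$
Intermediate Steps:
$l = - \frac{1960}{1927}$ ($l = \frac{-49 + 49 \cdot \frac{1}{41}}{47} = \left(-49 + \frac{49}{41}\right) \frac{1}{47} = \left(- \frac{1960}{41}\right) \frac{1}{47} = - \frac{1960}{1927} \approx -1.0171$)
$-15 + l \left(-72\right) = -15 - - \frac{141120}{1927} = -15 + \frac{141120}{1927} = \frac{112215}{1927}$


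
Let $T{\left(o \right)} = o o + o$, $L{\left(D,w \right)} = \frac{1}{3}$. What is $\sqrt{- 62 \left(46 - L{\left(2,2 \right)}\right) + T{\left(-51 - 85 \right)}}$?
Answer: $\frac{\sqrt{139758}}{3} \approx 124.61$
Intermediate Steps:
$L{\left(D,w \right)} = \frac{1}{3}$
$T{\left(o \right)} = o + o^{2}$ ($T{\left(o \right)} = o^{2} + o = o + o^{2}$)
$\sqrt{- 62 \left(46 - L{\left(2,2 \right)}\right) + T{\left(-51 - 85 \right)}} = \sqrt{- 62 \left(46 - \frac{1}{3}\right) + \left(-51 - 85\right) \left(1 - 136\right)} = \sqrt{\left(-62\right) \frac{137}{3} - 136 \left(1 - 136\right)} = \sqrt{- \frac{8494}{3} - -18360} = \sqrt{- \frac{8494}{3} + 18360} = \sqrt{\frac{46586}{3}} = \frac{\sqrt{139758}}{3}$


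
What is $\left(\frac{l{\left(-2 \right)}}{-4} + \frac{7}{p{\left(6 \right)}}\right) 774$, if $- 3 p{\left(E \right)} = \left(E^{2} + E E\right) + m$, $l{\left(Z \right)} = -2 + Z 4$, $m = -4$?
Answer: $\frac{57663}{34} \approx 1696.0$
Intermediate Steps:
$l{\left(Z \right)} = -2 + 4 Z$
$p{\left(E \right)} = \frac{4}{3} - \frac{2 E^{2}}{3}$ ($p{\left(E \right)} = - \frac{\left(E^{2} + E E\right) - 4}{3} = - \frac{\left(E^{2} + E^{2}\right) - 4}{3} = - \frac{2 E^{2} - 4}{3} = - \frac{-4 + 2 E^{2}}{3} = \frac{4}{3} - \frac{2 E^{2}}{3}$)
$\left(\frac{l{\left(-2 \right)}}{-4} + \frac{7}{p{\left(6 \right)}}\right) 774 = \left(\frac{-2 + 4 \left(-2\right)}{-4} + \frac{7}{\frac{4}{3} - \frac{2 \cdot 6^{2}}{3}}\right) 774 = \left(\left(-2 - 8\right) \left(- \frac{1}{4}\right) + \frac{7}{\frac{4}{3} - 24}\right) 774 = \left(\left(-10\right) \left(- \frac{1}{4}\right) + \frac{7}{\frac{4}{3} - 24}\right) 774 = \left(\frac{5}{2} + \frac{7}{- \frac{68}{3}}\right) 774 = \left(\frac{5}{2} + 7 \left(- \frac{3}{68}\right)\right) 774 = \left(\frac{5}{2} - \frac{21}{68}\right) 774 = \frac{149}{68} \cdot 774 = \frac{57663}{34}$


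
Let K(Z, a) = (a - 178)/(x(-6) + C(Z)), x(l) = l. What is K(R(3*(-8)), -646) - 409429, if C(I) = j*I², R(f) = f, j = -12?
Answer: -1416214499/3459 ≈ -4.0943e+5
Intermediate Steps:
C(I) = -12*I²
K(Z, a) = (-178 + a)/(-6 - 12*Z²) (K(Z, a) = (a - 178)/(-6 - 12*Z²) = (-178 + a)/(-6 - 12*Z²))
K(R(3*(-8)), -646) - 409429 = (178 - 1*(-646))/(6*(1 + 2*(3*(-8))²)) - 409429 = (178 + 646)/(6*(1 + 2*(-24)²)) - 409429 = (⅙)*824/(1 + 2*576) - 409429 = (⅙)*824/(1 + 1152) - 409429 = (⅙)*824/1153 - 409429 = (⅙)*(1/1153)*824 - 409429 = 412/3459 - 409429 = -1416214499/3459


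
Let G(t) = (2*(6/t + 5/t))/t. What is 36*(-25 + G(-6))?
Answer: -878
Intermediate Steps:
G(t) = 22/t² (G(t) = (2*(11/t))/t = (22/t)/t = 22/t²)
36*(-25 + G(-6)) = 36*(-25 + 22/(-6)²) = 36*(-25 + 22*(1/36)) = 36*(-25 + 11/18) = 36*(-439/18) = -878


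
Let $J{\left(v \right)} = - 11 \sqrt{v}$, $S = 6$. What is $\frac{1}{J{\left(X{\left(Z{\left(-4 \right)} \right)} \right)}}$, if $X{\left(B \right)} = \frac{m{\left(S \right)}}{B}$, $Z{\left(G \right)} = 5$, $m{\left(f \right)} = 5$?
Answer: $- \frac{1}{11} \approx -0.090909$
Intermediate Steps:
$X{\left(B \right)} = \frac{5}{B}$
$\frac{1}{J{\left(X{\left(Z{\left(-4 \right)} \right)} \right)}} = \frac{1}{\left(-11\right) \sqrt{\frac{5}{5}}} = \frac{1}{\left(-11\right) \sqrt{5 \cdot \frac{1}{5}}} = \frac{1}{\left(-11\right) \sqrt{1}} = \frac{1}{\left(-11\right) 1} = \frac{1}{-11} = - \frac{1}{11}$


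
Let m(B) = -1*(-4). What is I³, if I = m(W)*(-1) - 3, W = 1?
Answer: -343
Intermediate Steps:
m(B) = 4
I = -7 (I = 4*(-1) - 3 = -4 - 3 = -7)
I³ = (-7)³ = -343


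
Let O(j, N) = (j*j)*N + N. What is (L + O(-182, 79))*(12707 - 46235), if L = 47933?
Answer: -89345682624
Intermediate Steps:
O(j, N) = N + N*j² (O(j, N) = j²*N + N = N*j² + N = N + N*j²)
(L + O(-182, 79))*(12707 - 46235) = (47933 + 79*(1 + (-182)²))*(12707 - 46235) = (47933 + 79*(1 + 33124))*(-33528) = (47933 + 79*33125)*(-33528) = (47933 + 2616875)*(-33528) = 2664808*(-33528) = -89345682624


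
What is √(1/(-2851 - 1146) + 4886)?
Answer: √78058775977/3997 ≈ 69.900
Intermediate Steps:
√(1/(-2851 - 1146) + 4886) = √(1/(-3997) + 4886) = √(-1/3997 + 4886) = √(19529341/3997) = √78058775977/3997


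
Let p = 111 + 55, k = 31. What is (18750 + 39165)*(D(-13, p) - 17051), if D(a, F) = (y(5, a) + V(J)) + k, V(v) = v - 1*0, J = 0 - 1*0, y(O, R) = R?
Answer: -986466195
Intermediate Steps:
p = 166
J = 0 (J = 0 + 0 = 0)
V(v) = v (V(v) = v + 0 = v)
D(a, F) = 31 + a (D(a, F) = (a + 0) + 31 = a + 31 = 31 + a)
(18750 + 39165)*(D(-13, p) - 17051) = (18750 + 39165)*((31 - 13) - 17051) = 57915*(18 - 17051) = 57915*(-17033) = -986466195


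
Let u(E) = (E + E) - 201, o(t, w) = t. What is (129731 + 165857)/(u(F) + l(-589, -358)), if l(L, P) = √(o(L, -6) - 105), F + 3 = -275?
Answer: -223760116/573743 - 295588*I*√694/573743 ≈ -390.0 - 13.572*I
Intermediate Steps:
F = -278 (F = -3 - 275 = -278)
u(E) = -201 + 2*E (u(E) = 2*E - 201 = -201 + 2*E)
l(L, P) = √(-105 + L) (l(L, P) = √(L - 105) = √(-105 + L))
(129731 + 165857)/(u(F) + l(-589, -358)) = (129731 + 165857)/((-201 + 2*(-278)) + √(-105 - 589)) = 295588/((-201 - 556) + √(-694)) = 295588/(-757 + I*√694)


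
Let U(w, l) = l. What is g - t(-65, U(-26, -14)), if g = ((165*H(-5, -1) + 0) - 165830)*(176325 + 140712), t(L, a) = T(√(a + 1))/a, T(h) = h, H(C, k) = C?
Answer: -52835801235 + I*√13/14 ≈ -5.2836e+10 + 0.25754*I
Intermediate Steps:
t(L, a) = √(1 + a)/a (t(L, a) = √(a + 1)/a = √(1 + a)/a)
g = -52835801235 (g = ((165*(-5) + 0) - 165830)*(176325 + 140712) = ((-825 + 0) - 165830)*317037 = (-825 - 165830)*317037 = -166655*317037 = -52835801235)
g - t(-65, U(-26, -14)) = -52835801235 - √(1 - 14)/(-14) = -52835801235 - (-1)*√(-13)/14 = -52835801235 - (-1)*I*√13/14 = -52835801235 + I*√13/14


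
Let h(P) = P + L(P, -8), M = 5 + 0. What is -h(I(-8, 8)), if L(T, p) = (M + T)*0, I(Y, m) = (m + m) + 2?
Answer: -18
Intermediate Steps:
M = 5
I(Y, m) = 2 + 2*m (I(Y, m) = 2*m + 2 = 2 + 2*m)
L(T, p) = 0 (L(T, p) = (5 + T)*0 = 0)
h(P) = P (h(P) = P + 0 = P)
-h(I(-8, 8)) = -(2 + 2*8) = -(2 + 16) = -1*18 = -18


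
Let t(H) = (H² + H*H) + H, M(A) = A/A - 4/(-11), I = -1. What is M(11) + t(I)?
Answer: 26/11 ≈ 2.3636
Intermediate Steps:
M(A) = 15/11 (M(A) = 1 - 4*(-1/11) = 1 + 4/11 = 15/11)
t(H) = H + 2*H² (t(H) = (H² + H²) + H = 2*H² + H = H + 2*H²)
M(11) + t(I) = 15/11 - (1 + 2*(-1)) = 15/11 - (1 - 2) = 15/11 - 1*(-1) = 15/11 + 1 = 26/11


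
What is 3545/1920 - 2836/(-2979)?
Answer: 1067045/381312 ≈ 2.7984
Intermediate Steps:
3545/1920 - 2836/(-2979) = 3545*(1/1920) - 2836*(-1/2979) = 709/384 + 2836/2979 = 1067045/381312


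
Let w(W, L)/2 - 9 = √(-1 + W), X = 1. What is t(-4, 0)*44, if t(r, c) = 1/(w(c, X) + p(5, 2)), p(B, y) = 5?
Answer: 1012/533 - 88*I/533 ≈ 1.8987 - 0.1651*I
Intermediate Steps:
w(W, L) = 18 + 2*√(-1 + W)
t(r, c) = 1/(23 + 2*√(-1 + c)) (t(r, c) = 1/((18 + 2*√(-1 + c)) + 5) = 1/(23 + 2*√(-1 + c)))
t(-4, 0)*44 = 44/(23 + 2*√(-1 + 0)) = 44/(23 + 2*√(-1)) = 44/(23 + 2*I) = ((23 - 2*I)/533)*44 = 44*(23 - 2*I)/533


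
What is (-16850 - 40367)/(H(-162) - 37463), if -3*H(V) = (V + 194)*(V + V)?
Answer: 57217/34007 ≈ 1.6825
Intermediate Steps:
H(V) = -2*V*(194 + V)/3 (H(V) = -(V + 194)*(V + V)/3 = -(194 + V)*2*V/3 = -2*V*(194 + V)/3)
(-16850 - 40367)/(H(-162) - 37463) = (-16850 - 40367)/(-⅔*(-162)*(194 - 162) - 37463) = -57217/(-⅔*(-162)*32 - 37463) = -57217/(3456 - 37463) = -57217/(-34007) = -57217*(-1/34007) = 57217/34007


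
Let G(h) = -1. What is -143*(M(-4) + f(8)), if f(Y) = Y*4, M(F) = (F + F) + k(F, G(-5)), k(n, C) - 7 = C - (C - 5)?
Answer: -5148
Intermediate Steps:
k(n, C) = 12 (k(n, C) = 7 + (C - (C - 5)) = 7 + (C - (-5 + C)) = 7 + (C + (5 - C)) = 7 + 5 = 12)
M(F) = 12 + 2*F (M(F) = (F + F) + 12 = 2*F + 12 = 12 + 2*F)
f(Y) = 4*Y
-143*(M(-4) + f(8)) = -143*((12 + 2*(-4)) + 4*8) = -143*((12 - 8) + 32) = -143*(4 + 32) = -143*36 = -5148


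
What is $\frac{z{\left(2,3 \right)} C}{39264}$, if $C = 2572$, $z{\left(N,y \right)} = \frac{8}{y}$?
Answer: $\frac{643}{3681} \approx 0.17468$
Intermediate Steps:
$\frac{z{\left(2,3 \right)} C}{39264} = \frac{\frac{8}{3} \cdot 2572}{39264} = 8 \cdot \frac{1}{3} \cdot 2572 \cdot \frac{1}{39264} = \frac{8}{3} \cdot 2572 \cdot \frac{1}{39264} = \frac{20576}{3} \cdot \frac{1}{39264} = \frac{643}{3681}$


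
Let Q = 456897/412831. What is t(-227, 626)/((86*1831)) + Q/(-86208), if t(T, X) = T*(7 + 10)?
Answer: -22901864820239/934018366862528 ≈ -0.024520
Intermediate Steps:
t(T, X) = 17*T (t(T, X) = T*17 = 17*T)
Q = 456897/412831 (Q = 456897*(1/412831) = 456897/412831 ≈ 1.1067)
t(-227, 626)/((86*1831)) + Q/(-86208) = (17*(-227))/((86*1831)) + (456897/412831)/(-86208) = -3859/157466 + (456897/412831)*(-1/86208) = -3859*1/157466 - 152299/11863111616 = -3859/157466 - 152299/11863111616 = -22901864820239/934018366862528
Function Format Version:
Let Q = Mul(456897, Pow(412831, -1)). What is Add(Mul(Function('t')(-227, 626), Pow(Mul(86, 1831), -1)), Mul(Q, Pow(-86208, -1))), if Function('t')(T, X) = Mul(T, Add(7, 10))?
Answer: Rational(-22901864820239, 934018366862528) ≈ -0.024520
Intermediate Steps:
Function('t')(T, X) = Mul(17, T) (Function('t')(T, X) = Mul(T, 17) = Mul(17, T))
Q = Rational(456897, 412831) (Q = Mul(456897, Rational(1, 412831)) = Rational(456897, 412831) ≈ 1.1067)
Add(Mul(Function('t')(-227, 626), Pow(Mul(86, 1831), -1)), Mul(Q, Pow(-86208, -1))) = Add(Mul(Mul(17, -227), Pow(Mul(86, 1831), -1)), Mul(Rational(456897, 412831), Pow(-86208, -1))) = Add(Mul(-3859, Pow(157466, -1)), Mul(Rational(456897, 412831), Rational(-1, 86208))) = Add(Mul(-3859, Rational(1, 157466)), Rational(-152299, 11863111616)) = Add(Rational(-3859, 157466), Rational(-152299, 11863111616)) = Rational(-22901864820239, 934018366862528)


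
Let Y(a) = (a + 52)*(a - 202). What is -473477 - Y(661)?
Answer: -800744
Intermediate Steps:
Y(a) = (-202 + a)*(52 + a) (Y(a) = (52 + a)*(-202 + a) = (-202 + a)*(52 + a))
-473477 - Y(661) = -473477 - (-10504 + 661² - 150*661) = -473477 - (-10504 + 436921 - 99150) = -473477 - 1*327267 = -473477 - 327267 = -800744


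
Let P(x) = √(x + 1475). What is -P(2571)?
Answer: -17*√14 ≈ -63.608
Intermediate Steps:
P(x) = √(1475 + x)
-P(2571) = -√(1475 + 2571) = -√4046 = -17*√14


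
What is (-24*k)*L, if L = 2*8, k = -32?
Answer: 12288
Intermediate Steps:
L = 16
(-24*k)*L = -24*(-32)*16 = 768*16 = 12288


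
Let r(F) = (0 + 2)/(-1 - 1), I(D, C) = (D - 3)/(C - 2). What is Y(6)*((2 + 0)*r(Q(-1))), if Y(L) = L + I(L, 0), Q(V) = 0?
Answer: -9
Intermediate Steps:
I(D, C) = (-3 + D)/(-2 + C)
r(F) = -1 (r(F) = 2/(-2) = 2*(-1/2) = -1)
Y(L) = 3/2 + L/2 (Y(L) = L + (-3 + L)/(-2 + 0) = L + (-3 + L)/(-2) = L - (-3 + L)/2 = L + (3/2 - L/2) = 3/2 + L/2)
Y(6)*((2 + 0)*r(Q(-1))) = (3/2 + (1/2)*6)*((2 + 0)*(-1)) = (3/2 + 3)*(2*(-1)) = (9/2)*(-2) = -9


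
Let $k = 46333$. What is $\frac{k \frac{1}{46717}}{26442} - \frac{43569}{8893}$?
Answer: $- \frac{53819977792697}{10985442098202} \approx -4.8992$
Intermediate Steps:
$\frac{k \frac{1}{46717}}{26442} - \frac{43569}{8893} = \frac{46333 \cdot \frac{1}{46717}}{26442} - \frac{43569}{8893} = 46333 \cdot \frac{1}{46717} \cdot \frac{1}{26442} - \frac{43569}{8893} = \frac{46333}{46717} \cdot \frac{1}{26442} - \frac{43569}{8893} = \frac{46333}{1235290914} - \frac{43569}{8893} = - \frac{53819977792697}{10985442098202}$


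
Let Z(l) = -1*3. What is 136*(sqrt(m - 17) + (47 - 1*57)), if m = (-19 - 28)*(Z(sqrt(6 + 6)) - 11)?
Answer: -1360 + 136*sqrt(641) ≈ 2083.2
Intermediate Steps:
Z(l) = -3
m = 658 (m = (-19 - 28)*(-3 - 11) = -47*(-14) = 658)
136*(sqrt(m - 17) + (47 - 1*57)) = 136*(sqrt(658 - 17) + (47 - 1*57)) = 136*(sqrt(641) + (47 - 57)) = 136*(sqrt(641) - 10) = 136*(-10 + sqrt(641)) = -1360 + 136*sqrt(641)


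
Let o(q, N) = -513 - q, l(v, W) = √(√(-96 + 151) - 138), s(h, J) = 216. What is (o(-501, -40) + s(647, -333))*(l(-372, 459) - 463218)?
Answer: -94496472 + 204*I*√(138 - √55) ≈ -9.4497e+7 + 2331.2*I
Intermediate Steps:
l(v, W) = √(-138 + √55) (l(v, W) = √(√55 - 138) = √(-138 + √55))
(o(-501, -40) + s(647, -333))*(l(-372, 459) - 463218) = ((-513 - 1*(-501)) + 216)*(√(-138 + √55) - 463218) = ((-513 + 501) + 216)*(-463218 + √(-138 + √55)) = (-12 + 216)*(-463218 + √(-138 + √55)) = 204*(-463218 + √(-138 + √55)) = -94496472 + 204*√(-138 + √55)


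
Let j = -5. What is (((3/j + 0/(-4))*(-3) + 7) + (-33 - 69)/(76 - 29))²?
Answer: 2427364/55225 ≈ 43.954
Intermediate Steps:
(((3/j + 0/(-4))*(-3) + 7) + (-33 - 69)/(76 - 29))² = (((3/(-5) + 0/(-4))*(-3) + 7) + (-33 - 69)/(76 - 29))² = (((3*(-⅕) + 0*(-¼))*(-3) + 7) - 102/47)² = (((-⅗ + 0)*(-3) + 7) - 102*1/47)² = ((-⅗*(-3) + 7) - 102/47)² = ((9/5 + 7) - 102/47)² = (44/5 - 102/47)² = (1558/235)² = 2427364/55225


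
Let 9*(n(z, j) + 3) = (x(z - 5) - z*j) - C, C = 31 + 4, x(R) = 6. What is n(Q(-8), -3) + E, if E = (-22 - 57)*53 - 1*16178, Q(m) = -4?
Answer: -183353/9 ≈ -20373.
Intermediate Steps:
E = -20365 (E = -79*53 - 16178 = -4187 - 16178 = -20365)
C = 35
n(z, j) = -56/9 - j*z/9 (n(z, j) = -3 + ((6 - z*j) - 1*35)/9 = -3 + ((6 - j*z) - 35)/9 = -3 + (-29 - j*z)/9 = -3 + (-29/9 - j*z/9) = -56/9 - j*z/9)
n(Q(-8), -3) + E = (-56/9 - 1/9*(-3)*(-4)) - 20365 = (-56/9 - 4/3) - 20365 = -68/9 - 20365 = -183353/9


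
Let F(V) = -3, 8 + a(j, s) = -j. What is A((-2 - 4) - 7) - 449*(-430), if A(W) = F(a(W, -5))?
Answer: 193067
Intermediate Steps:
a(j, s) = -8 - j
A(W) = -3
A((-2 - 4) - 7) - 449*(-430) = -3 - 449*(-430) = -3 + 193070 = 193067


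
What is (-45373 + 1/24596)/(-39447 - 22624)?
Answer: 1115994307/1526698316 ≈ 0.73099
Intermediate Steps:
(-45373 + 1/24596)/(-39447 - 22624) = (-45373 + 1/24596)/(-62071) = -1115994307/24596*(-1/62071) = 1115994307/1526698316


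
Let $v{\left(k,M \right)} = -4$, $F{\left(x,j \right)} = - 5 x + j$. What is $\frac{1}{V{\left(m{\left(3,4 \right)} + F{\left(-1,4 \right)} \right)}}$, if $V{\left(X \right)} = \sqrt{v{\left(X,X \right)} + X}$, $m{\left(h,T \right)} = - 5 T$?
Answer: $- \frac{i \sqrt{15}}{15} \approx - 0.2582 i$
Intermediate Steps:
$F{\left(x,j \right)} = j - 5 x$
$V{\left(X \right)} = \sqrt{-4 + X}$
$\frac{1}{V{\left(m{\left(3,4 \right)} + F{\left(-1,4 \right)} \right)}} = \frac{1}{\sqrt{-4 + \left(\left(-5\right) 4 + \left(4 - -5\right)\right)}} = \frac{1}{\sqrt{-4 + \left(-20 + \left(4 + 5\right)\right)}} = \frac{1}{\sqrt{-4 + \left(-20 + 9\right)}} = \frac{1}{\sqrt{-4 - 11}} = \frac{1}{\sqrt{-15}} = \frac{1}{i \sqrt{15}} = - \frac{i \sqrt{15}}{15}$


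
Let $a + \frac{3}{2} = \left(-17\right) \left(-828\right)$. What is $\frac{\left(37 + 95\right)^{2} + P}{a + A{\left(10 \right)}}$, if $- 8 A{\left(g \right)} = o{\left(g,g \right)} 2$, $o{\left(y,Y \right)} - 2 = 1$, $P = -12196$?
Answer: $\frac{20912}{56295} \approx 0.37147$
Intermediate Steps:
$o{\left(y,Y \right)} = 3$ ($o{\left(y,Y \right)} = 2 + 1 = 3$)
$a = \frac{28149}{2}$ ($a = - \frac{3}{2} - -14076 = - \frac{3}{2} + 14076 = \frac{28149}{2} \approx 14075.0$)
$A{\left(g \right)} = - \frac{3}{4}$ ($A{\left(g \right)} = - \frac{3 \cdot 2}{8} = \left(- \frac{1}{8}\right) 6 = - \frac{3}{4}$)
$\frac{\left(37 + 95\right)^{2} + P}{a + A{\left(10 \right)}} = \frac{\left(37 + 95\right)^{2} - 12196}{\frac{28149}{2} - \frac{3}{4}} = \frac{132^{2} - 12196}{\frac{56295}{4}} = \left(17424 - 12196\right) \frac{4}{56295} = 5228 \cdot \frac{4}{56295} = \frac{20912}{56295}$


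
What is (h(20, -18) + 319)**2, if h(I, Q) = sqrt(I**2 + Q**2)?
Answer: 102485 + 1276*sqrt(181) ≈ 1.1965e+5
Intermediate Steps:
(h(20, -18) + 319)**2 = (sqrt(20**2 + (-18)**2) + 319)**2 = (sqrt(400 + 324) + 319)**2 = (sqrt(724) + 319)**2 = (2*sqrt(181) + 319)**2 = (319 + 2*sqrt(181))**2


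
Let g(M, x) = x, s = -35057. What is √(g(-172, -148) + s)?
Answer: I*√35205 ≈ 187.63*I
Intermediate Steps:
√(g(-172, -148) + s) = √(-148 - 35057) = √(-35205) = I*√35205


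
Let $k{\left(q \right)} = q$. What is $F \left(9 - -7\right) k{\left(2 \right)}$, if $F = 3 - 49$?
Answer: $-1472$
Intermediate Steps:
$F = -46$ ($F = 3 - 49 = -46$)
$F \left(9 - -7\right) k{\left(2 \right)} = - 46 \left(9 - -7\right) 2 = - 46 \left(9 + 7\right) 2 = \left(-46\right) 16 \cdot 2 = \left(-736\right) 2 = -1472$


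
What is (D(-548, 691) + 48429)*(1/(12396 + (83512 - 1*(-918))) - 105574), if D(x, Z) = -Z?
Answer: -243996272587887/48413 ≈ -5.0399e+9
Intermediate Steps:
(D(-548, 691) + 48429)*(1/(12396 + (83512 - 1*(-918))) - 105574) = (-1*691 + 48429)*(1/(12396 + (83512 - 1*(-918))) - 105574) = (-691 + 48429)*(1/(12396 + (83512 + 918)) - 105574) = 47738*(1/(12396 + 84430) - 105574) = 47738*(1/96826 - 105574) = 47738*(-10222308123/96826) = -243996272587887/48413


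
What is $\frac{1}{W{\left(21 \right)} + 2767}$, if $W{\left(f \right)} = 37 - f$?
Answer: $\frac{1}{2783} \approx 0.00035932$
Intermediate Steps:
$\frac{1}{W{\left(21 \right)} + 2767} = \frac{1}{\left(37 - 21\right) + 2767} = \frac{1}{16 + 2767} = \frac{1}{2783}$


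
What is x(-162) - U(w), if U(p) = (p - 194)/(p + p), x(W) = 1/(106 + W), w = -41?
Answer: -6621/2296 ≈ -2.8837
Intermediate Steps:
U(p) = (-194 + p)/(2*p) (U(p) = (-194 + p)/((2*p)) = (-194 + p)*(1/(2*p)) = (-194 + p)/(2*p))
x(-162) - U(w) = 1/(106 - 162) - (-194 - 41)/(2*(-41)) = 1/(-56) - (-1)*(-235)/(2*41) = -1/56 - 1*235/82 = -1/56 - 235/82 = -6621/2296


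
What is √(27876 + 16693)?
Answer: √44569 ≈ 211.11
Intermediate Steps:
√(27876 + 16693) = √44569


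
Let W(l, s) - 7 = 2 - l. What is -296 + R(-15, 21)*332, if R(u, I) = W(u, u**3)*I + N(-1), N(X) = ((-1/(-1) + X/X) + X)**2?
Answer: 167364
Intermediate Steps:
N(X) = (2 + X)**2 (N(X) = ((-1*(-1) + 1) + X)**2 = ((1 + 1) + X)**2 = (2 + X)**2)
W(l, s) = 9 - l (W(l, s) = 7 + (2 - l) = 9 - l)
R(u, I) = 1 + I*(9 - u) (R(u, I) = (9 - u)*I + (2 - 1)**2 = I*(9 - u) + 1**2 = I*(9 - u) + 1 = 1 + I*(9 - u))
-296 + R(-15, 21)*332 = -296 + (1 - 1*21*(-9 - 15))*332 = -296 + (1 - 1*21*(-24))*332 = -296 + (1 + 504)*332 = -296 + 505*332 = -296 + 167660 = 167364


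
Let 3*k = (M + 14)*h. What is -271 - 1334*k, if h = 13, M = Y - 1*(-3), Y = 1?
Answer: -104323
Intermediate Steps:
M = 4 (M = 1 - 1*(-3) = 1 + 3 = 4)
k = 78 (k = ((4 + 14)*13)/3 = (18*13)/3 = (1/3)*234 = 78)
-271 - 1334*k = -271 - 1334*78 = -271 - 104052 = -104323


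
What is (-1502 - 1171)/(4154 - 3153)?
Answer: -243/91 ≈ -2.6703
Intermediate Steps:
(-1502 - 1171)/(4154 - 3153) = -2673/1001 = -2673*1/1001 = -243/91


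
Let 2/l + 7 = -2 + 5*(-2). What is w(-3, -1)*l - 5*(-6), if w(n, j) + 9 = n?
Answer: 594/19 ≈ 31.263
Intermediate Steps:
w(n, j) = -9 + n
l = -2/19 (l = 2/(-7 + (-2 + 5*(-2))) = 2/(-7 + (-2 - 10)) = 2/(-7 - 12) = 2/(-19) = 2*(-1/19) = -2/19 ≈ -0.10526)
w(-3, -1)*l - 5*(-6) = (-9 - 3)*(-2/19) - 5*(-6) = -12*(-2/19) + 30 = 24/19 + 30 = 594/19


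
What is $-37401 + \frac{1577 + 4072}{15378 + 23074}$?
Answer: $- \frac{1438137603}{38452} \approx -37401.0$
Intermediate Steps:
$-37401 + \frac{1577 + 4072}{15378 + 23074} = -37401 + \frac{5649}{38452} = - \frac{1438137603}{38452}$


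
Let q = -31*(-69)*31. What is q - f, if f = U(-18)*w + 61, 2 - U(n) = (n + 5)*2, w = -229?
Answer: 72660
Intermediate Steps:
q = 66309 (q = 2139*31 = 66309)
U(n) = -8 - 2*n (U(n) = 2 - (n + 5)*2 = 2 - (5 + n)*2 = 2 - (10 + 2*n) = 2 + (-10 - 2*n) = -8 - 2*n)
f = -6351 (f = (-8 - 2*(-18))*(-229) + 61 = (-8 + 36)*(-229) + 61 = 28*(-229) + 61 = -6412 + 61 = -6351)
q - f = 66309 - 1*(-6351) = 66309 + 6351 = 72660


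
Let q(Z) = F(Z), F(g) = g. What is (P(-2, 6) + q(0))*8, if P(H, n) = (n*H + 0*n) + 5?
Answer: -56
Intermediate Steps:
q(Z) = Z
P(H, n) = 5 + H*n (P(H, n) = (H*n + 0) + 5 = H*n + 5 = 5 + H*n)
(P(-2, 6) + q(0))*8 = ((5 - 2*6) + 0)*8 = ((5 - 12) + 0)*8 = (-7 + 0)*8 = -7*8 = -56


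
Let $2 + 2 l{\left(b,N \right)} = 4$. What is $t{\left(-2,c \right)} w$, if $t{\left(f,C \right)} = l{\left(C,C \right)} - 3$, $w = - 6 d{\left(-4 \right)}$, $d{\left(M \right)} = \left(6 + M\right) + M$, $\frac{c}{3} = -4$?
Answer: $-24$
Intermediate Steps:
$c = -12$ ($c = 3 \left(-4\right) = -12$)
$l{\left(b,N \right)} = 1$ ($l{\left(b,N \right)} = -1 + \frac{1}{2} \cdot 4 = -1 + 2 = 1$)
$d{\left(M \right)} = 6 + 2 M$
$w = 12$ ($w = - 6 \left(6 + 2 \left(-4\right)\right) = - 6 \left(6 - 8\right) = \left(-6\right) \left(-2\right) = 12$)
$t{\left(f,C \right)} = -2$ ($t{\left(f,C \right)} = 1 - 3 = -2$)
$t{\left(-2,c \right)} w = \left(-2\right) 12 = -24$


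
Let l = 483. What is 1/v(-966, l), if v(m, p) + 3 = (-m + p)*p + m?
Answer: 1/698898 ≈ 1.4308e-6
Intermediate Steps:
v(m, p) = -3 + m + p*(p - m) (v(m, p) = -3 + ((-m + p)*p + m) = -3 + ((p - m)*p + m) = -3 + (p*(p - m) + m) = -3 + (m + p*(p - m)) = -3 + m + p*(p - m))
1/v(-966, l) = 1/(-3 - 966 + 483² - 1*(-966)*483) = 1/(-3 - 966 + 233289 + 466578) = 1/698898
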